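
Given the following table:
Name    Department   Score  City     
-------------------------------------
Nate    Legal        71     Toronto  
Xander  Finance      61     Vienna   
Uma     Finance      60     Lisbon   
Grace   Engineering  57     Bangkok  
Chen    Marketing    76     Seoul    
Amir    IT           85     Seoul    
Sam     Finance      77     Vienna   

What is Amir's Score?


Row 6: Amir
Score = 85

ANSWER: 85


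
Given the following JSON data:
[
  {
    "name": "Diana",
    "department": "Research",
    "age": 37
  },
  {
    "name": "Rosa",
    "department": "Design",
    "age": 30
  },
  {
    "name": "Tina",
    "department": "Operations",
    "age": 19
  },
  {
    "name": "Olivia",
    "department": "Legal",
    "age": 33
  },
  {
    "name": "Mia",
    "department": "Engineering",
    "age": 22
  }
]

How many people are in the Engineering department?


Scanning records for department = Engineering
  Record 4: Mia
Count: 1

ANSWER: 1


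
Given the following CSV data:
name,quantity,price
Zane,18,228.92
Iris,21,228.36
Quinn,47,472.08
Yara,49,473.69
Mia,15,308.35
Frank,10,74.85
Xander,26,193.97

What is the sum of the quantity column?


Values in 'quantity' column:
  Row 1: 18
  Row 2: 21
  Row 3: 47
  Row 4: 49
  Row 5: 15
  Row 6: 10
  Row 7: 26
Sum = 18 + 21 + 47 + 49 + 15 + 10 + 26 = 186

ANSWER: 186


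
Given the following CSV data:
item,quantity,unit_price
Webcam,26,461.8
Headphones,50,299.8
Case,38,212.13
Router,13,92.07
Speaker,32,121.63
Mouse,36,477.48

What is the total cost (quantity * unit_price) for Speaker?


Row: Speaker
quantity = 32
unit_price = 121.63
total = 32 * 121.63 = 3892.16

ANSWER: 3892.16


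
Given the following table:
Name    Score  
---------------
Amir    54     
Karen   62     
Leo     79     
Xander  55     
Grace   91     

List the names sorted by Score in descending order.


Sorting by Score (descending):
  Grace: 91
  Leo: 79
  Karen: 62
  Xander: 55
  Amir: 54


ANSWER: Grace, Leo, Karen, Xander, Amir


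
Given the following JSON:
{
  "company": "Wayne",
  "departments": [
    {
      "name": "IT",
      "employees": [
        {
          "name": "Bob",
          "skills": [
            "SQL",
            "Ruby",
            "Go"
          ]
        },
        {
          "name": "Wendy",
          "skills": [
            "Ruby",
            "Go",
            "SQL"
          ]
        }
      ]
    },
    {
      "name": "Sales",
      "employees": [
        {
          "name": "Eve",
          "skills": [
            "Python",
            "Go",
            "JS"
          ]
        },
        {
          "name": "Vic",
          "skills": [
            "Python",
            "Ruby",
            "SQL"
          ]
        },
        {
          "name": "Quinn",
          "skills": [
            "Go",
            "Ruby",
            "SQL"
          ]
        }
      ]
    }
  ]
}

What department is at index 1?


Path: departments[1].name
Value: Sales

ANSWER: Sales


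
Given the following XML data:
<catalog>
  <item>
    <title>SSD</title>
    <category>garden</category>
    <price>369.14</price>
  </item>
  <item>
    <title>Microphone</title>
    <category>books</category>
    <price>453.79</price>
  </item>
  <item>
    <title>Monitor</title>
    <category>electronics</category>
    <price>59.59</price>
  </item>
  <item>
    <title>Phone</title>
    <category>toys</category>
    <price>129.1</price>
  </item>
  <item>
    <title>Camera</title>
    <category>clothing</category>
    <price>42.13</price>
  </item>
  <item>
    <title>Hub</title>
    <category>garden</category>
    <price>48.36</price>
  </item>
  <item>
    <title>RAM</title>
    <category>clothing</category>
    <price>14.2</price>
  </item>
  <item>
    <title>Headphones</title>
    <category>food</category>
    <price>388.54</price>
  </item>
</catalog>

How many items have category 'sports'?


Scanning <item> elements for <category>sports</category>:
Count: 0

ANSWER: 0


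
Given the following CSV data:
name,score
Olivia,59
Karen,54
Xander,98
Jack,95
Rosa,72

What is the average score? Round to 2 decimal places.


Scores: 59, 54, 98, 95, 72
Sum = 378
Count = 5
Average = 378 / 5 = 75.60

ANSWER: 75.60


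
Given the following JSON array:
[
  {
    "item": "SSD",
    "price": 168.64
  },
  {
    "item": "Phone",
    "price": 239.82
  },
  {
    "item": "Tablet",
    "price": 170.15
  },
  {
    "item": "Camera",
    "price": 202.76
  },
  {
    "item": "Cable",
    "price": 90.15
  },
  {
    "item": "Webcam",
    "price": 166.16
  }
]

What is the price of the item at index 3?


Array index 3 -> Camera
price = 202.76

ANSWER: 202.76


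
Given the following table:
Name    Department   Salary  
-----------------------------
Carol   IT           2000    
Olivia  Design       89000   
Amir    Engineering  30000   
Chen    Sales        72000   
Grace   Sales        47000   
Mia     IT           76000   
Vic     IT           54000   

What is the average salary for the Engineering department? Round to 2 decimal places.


Engineering department members:
  Amir: 30000
Sum = 30000
Count = 1
Average = 30000 / 1 = 30000.00

ANSWER: 30000.00


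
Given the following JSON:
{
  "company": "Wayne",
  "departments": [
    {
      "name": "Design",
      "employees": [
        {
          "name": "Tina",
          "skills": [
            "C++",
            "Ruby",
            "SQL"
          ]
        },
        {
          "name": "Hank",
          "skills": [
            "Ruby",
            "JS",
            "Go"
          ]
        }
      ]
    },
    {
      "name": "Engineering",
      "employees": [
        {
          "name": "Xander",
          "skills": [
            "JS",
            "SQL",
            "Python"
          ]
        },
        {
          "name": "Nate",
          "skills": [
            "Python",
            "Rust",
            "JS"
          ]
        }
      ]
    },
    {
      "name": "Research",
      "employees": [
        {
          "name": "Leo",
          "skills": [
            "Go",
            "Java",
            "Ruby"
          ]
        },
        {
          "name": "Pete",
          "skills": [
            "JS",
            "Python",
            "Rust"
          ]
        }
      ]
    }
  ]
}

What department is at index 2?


Path: departments[2].name
Value: Research

ANSWER: Research


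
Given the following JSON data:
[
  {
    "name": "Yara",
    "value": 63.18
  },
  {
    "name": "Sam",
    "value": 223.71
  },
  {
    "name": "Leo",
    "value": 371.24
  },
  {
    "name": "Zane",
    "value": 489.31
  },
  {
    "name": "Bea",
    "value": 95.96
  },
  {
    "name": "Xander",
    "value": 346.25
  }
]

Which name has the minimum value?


Comparing values:
  Yara: 63.18
  Sam: 223.71
  Leo: 371.24
  Zane: 489.31
  Bea: 95.96
  Xander: 346.25
Minimum: Yara (63.18)

ANSWER: Yara


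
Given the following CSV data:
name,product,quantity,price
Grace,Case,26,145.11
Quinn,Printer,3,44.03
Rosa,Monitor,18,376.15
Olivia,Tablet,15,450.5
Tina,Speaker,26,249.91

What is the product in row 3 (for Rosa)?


Row 3: Rosa
Column 'product' = Monitor

ANSWER: Monitor


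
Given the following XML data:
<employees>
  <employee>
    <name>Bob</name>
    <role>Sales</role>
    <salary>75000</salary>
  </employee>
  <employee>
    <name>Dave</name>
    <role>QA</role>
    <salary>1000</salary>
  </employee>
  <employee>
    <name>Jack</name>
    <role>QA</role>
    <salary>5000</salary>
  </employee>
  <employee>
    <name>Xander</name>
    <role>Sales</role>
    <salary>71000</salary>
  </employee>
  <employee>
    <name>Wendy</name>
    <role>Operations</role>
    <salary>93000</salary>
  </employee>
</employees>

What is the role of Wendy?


Searching for <employee> with <name>Wendy</name>
Found at position 5
<role>Operations</role>

ANSWER: Operations


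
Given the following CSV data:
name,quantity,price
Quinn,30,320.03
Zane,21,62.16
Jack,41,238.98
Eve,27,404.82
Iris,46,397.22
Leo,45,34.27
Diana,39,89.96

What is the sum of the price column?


Values in 'price' column:
  Row 1: 320.03
  Row 2: 62.16
  Row 3: 238.98
  Row 4: 404.82
  Row 5: 397.22
  Row 6: 34.27
  Row 7: 89.96
Sum = 320.03 + 62.16 + 238.98 + 404.82 + 397.22 + 34.27 + 89.96 = 1547.44

ANSWER: 1547.44


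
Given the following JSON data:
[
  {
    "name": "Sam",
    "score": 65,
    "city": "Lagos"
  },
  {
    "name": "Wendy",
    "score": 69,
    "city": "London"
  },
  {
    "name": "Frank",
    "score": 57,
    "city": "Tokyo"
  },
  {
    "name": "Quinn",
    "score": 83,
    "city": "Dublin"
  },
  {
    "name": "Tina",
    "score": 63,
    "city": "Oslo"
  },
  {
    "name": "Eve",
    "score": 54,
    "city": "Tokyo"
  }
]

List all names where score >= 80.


Filtering records where score >= 80:
  Sam (score=65) -> no
  Wendy (score=69) -> no
  Frank (score=57) -> no
  Quinn (score=83) -> YES
  Tina (score=63) -> no
  Eve (score=54) -> no


ANSWER: Quinn


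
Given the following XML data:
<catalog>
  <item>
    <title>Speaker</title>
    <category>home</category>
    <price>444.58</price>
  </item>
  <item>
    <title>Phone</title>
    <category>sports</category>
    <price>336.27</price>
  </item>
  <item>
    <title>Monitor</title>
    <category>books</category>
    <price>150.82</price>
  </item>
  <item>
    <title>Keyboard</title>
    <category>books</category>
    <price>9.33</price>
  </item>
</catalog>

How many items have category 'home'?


Scanning <item> elements for <category>home</category>:
  Item 1: Speaker -> MATCH
Count: 1

ANSWER: 1


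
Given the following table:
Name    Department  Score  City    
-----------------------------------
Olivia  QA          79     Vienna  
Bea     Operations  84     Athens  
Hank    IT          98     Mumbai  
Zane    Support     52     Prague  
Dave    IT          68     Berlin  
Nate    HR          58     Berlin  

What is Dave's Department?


Row 5: Dave
Department = IT

ANSWER: IT


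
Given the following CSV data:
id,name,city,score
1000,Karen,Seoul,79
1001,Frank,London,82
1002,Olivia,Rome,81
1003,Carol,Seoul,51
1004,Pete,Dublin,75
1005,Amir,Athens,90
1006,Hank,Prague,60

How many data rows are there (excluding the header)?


Counting rows (excluding header):
Header: id,name,city,score
Data rows: 7

ANSWER: 7


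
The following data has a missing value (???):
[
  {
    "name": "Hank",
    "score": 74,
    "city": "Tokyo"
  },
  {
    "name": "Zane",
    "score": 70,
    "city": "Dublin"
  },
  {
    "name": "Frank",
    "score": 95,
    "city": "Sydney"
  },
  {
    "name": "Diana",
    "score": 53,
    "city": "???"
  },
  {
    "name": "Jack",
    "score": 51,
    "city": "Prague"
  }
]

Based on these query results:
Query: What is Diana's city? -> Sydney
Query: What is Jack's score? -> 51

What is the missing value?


The missing value is Diana's city
From query: Diana's city = Sydney

ANSWER: Sydney


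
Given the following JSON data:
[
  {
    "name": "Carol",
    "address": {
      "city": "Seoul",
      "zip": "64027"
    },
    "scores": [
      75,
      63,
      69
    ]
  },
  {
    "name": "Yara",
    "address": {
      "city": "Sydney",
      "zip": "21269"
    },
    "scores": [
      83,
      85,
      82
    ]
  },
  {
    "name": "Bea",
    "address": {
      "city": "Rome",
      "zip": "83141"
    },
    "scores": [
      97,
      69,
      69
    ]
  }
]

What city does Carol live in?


Path: records[0].address.city
Value: Seoul

ANSWER: Seoul


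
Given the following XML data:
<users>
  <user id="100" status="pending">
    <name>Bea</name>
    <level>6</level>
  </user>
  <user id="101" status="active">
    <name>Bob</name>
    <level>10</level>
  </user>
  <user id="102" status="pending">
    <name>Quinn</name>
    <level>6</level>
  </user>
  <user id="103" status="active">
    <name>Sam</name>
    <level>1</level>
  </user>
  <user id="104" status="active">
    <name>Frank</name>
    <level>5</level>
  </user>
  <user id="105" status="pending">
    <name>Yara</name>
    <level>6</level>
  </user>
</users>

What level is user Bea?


Finding user: Bea
<level>6</level>

ANSWER: 6


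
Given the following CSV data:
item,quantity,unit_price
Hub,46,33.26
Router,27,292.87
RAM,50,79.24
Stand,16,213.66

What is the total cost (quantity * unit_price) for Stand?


Row: Stand
quantity = 16
unit_price = 213.66
total = 16 * 213.66 = 3418.56

ANSWER: 3418.56


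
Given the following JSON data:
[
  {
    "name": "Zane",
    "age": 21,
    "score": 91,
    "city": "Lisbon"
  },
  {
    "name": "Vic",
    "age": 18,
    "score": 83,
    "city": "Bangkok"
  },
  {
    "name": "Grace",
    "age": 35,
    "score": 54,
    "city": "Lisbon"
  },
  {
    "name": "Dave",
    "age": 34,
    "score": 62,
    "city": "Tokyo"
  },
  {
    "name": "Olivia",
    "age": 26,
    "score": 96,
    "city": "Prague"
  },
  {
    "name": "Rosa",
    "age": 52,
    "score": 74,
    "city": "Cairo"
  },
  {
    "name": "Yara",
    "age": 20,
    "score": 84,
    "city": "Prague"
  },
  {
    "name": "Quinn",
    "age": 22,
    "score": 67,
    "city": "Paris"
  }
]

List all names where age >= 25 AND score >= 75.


Checking both conditions:
  Zane (age=21, score=91) -> no
  Vic (age=18, score=83) -> no
  Grace (age=35, score=54) -> no
  Dave (age=34, score=62) -> no
  Olivia (age=26, score=96) -> YES
  Rosa (age=52, score=74) -> no
  Yara (age=20, score=84) -> no
  Quinn (age=22, score=67) -> no


ANSWER: Olivia


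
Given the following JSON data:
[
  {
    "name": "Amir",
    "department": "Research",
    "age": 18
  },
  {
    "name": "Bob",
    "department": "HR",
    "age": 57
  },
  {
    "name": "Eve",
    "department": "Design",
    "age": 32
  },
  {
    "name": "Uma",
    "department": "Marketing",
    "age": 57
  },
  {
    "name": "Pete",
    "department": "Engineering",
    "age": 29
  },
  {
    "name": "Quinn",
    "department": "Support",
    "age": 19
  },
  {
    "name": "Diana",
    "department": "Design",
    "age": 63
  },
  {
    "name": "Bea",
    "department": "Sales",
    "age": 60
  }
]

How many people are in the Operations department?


Scanning records for department = Operations
  No matches found
Count: 0

ANSWER: 0


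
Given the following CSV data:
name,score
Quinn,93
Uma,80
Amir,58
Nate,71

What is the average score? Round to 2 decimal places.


Scores: 93, 80, 58, 71
Sum = 302
Count = 4
Average = 302 / 4 = 75.50

ANSWER: 75.50


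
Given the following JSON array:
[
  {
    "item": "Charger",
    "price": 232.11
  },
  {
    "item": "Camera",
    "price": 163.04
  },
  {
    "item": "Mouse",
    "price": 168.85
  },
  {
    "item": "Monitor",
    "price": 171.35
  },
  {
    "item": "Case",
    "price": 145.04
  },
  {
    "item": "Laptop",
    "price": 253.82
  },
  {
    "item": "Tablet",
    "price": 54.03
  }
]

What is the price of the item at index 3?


Array index 3 -> Monitor
price = 171.35

ANSWER: 171.35


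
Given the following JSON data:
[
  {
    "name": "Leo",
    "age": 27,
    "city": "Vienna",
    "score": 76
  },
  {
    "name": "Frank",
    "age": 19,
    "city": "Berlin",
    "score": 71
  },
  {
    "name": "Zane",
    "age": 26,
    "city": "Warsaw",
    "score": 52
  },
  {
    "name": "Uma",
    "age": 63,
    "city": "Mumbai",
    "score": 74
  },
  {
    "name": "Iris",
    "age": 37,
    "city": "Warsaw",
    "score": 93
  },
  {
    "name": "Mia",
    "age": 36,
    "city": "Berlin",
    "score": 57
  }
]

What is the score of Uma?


Looking up record where name = Uma
Record index: 3
Field 'score' = 74

ANSWER: 74


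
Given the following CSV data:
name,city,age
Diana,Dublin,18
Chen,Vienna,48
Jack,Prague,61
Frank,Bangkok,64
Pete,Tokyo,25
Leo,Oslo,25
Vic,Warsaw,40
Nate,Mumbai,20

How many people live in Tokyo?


Scanning city column for 'Tokyo':
  Row 5: Pete -> MATCH
Total matches: 1

ANSWER: 1


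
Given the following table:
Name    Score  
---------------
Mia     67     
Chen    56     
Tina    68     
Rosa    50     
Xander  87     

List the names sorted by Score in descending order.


Sorting by Score (descending):
  Xander: 87
  Tina: 68
  Mia: 67
  Chen: 56
  Rosa: 50


ANSWER: Xander, Tina, Mia, Chen, Rosa


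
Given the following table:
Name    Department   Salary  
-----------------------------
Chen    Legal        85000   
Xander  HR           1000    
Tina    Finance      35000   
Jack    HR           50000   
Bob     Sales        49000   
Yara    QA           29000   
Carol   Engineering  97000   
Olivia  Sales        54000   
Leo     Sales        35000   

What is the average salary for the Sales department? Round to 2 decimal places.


Sales department members:
  Bob: 49000
  Olivia: 54000
  Leo: 35000
Sum = 138000
Count = 3
Average = 138000 / 3 = 46000.00

ANSWER: 46000.00


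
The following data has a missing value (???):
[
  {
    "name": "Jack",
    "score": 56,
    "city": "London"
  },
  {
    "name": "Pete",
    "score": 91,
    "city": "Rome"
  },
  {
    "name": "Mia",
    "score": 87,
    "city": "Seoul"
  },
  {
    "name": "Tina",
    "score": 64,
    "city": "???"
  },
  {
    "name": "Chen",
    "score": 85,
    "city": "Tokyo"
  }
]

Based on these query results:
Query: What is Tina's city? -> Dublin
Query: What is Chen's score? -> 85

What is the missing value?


The missing value is Tina's city
From query: Tina's city = Dublin

ANSWER: Dublin


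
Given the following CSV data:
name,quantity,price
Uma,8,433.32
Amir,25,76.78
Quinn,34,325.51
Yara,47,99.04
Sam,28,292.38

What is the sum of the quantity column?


Values in 'quantity' column:
  Row 1: 8
  Row 2: 25
  Row 3: 34
  Row 4: 47
  Row 5: 28
Sum = 8 + 25 + 34 + 47 + 28 = 142

ANSWER: 142


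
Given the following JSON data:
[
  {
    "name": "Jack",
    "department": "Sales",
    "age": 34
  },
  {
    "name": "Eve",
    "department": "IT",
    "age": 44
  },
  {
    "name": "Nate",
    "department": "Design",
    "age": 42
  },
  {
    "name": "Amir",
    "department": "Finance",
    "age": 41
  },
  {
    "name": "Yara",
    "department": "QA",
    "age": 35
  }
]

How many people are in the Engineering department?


Scanning records for department = Engineering
  No matches found
Count: 0

ANSWER: 0


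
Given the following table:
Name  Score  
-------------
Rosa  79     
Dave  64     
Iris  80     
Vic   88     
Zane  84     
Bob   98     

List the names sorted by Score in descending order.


Sorting by Score (descending):
  Bob: 98
  Vic: 88
  Zane: 84
  Iris: 80
  Rosa: 79
  Dave: 64


ANSWER: Bob, Vic, Zane, Iris, Rosa, Dave


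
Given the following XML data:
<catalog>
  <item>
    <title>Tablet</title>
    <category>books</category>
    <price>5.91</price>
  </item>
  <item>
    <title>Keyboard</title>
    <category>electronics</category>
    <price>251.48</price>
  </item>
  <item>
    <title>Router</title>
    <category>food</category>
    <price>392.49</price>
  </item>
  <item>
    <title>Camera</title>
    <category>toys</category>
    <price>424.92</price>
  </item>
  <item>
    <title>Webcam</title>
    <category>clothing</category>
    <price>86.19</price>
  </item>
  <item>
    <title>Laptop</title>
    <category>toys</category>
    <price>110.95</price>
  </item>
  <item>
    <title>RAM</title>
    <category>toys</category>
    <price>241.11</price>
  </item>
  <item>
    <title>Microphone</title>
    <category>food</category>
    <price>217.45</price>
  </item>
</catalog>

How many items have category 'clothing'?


Scanning <item> elements for <category>clothing</category>:
  Item 5: Webcam -> MATCH
Count: 1

ANSWER: 1


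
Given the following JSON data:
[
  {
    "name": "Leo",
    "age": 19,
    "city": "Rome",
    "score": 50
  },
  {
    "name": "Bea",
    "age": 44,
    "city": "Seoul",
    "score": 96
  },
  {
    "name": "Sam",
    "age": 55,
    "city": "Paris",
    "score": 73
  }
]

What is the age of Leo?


Looking up record where name = Leo
Record index: 0
Field 'age' = 19

ANSWER: 19


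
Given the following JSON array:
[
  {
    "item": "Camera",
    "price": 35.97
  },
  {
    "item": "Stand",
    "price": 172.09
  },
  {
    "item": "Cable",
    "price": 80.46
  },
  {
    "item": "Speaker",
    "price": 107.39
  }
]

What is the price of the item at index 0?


Array index 0 -> Camera
price = 35.97

ANSWER: 35.97


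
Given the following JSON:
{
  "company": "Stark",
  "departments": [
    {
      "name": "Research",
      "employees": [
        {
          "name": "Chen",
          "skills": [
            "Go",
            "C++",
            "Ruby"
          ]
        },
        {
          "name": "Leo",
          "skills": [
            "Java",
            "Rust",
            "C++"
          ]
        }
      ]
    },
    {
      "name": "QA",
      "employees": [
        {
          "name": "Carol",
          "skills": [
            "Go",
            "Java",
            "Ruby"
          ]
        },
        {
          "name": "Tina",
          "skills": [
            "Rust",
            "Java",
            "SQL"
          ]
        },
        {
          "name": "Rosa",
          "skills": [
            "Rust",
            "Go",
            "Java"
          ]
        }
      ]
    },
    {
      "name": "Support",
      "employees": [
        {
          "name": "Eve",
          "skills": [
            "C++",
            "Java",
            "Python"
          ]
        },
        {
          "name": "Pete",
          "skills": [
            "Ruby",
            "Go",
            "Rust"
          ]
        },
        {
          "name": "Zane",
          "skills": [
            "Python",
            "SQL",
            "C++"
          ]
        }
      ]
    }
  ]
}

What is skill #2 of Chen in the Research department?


Path: departments[0].employees[0].skills[1]
Value: C++

ANSWER: C++


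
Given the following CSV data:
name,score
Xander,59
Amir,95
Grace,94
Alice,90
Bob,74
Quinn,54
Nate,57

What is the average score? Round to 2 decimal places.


Scores: 59, 95, 94, 90, 74, 54, 57
Sum = 523
Count = 7
Average = 523 / 7 = 74.71

ANSWER: 74.71


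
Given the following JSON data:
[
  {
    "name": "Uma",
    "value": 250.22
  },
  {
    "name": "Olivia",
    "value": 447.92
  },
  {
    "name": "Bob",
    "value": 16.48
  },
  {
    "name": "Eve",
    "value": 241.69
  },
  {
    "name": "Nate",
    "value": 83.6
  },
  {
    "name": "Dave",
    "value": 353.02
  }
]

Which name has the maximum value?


Comparing values:
  Uma: 250.22
  Olivia: 447.92
  Bob: 16.48
  Eve: 241.69
  Nate: 83.6
  Dave: 353.02
Maximum: Olivia (447.92)

ANSWER: Olivia


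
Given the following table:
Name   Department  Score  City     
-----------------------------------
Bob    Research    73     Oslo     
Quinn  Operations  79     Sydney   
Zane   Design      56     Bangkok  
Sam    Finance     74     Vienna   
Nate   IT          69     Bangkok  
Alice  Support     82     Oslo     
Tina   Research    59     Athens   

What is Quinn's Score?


Row 2: Quinn
Score = 79

ANSWER: 79


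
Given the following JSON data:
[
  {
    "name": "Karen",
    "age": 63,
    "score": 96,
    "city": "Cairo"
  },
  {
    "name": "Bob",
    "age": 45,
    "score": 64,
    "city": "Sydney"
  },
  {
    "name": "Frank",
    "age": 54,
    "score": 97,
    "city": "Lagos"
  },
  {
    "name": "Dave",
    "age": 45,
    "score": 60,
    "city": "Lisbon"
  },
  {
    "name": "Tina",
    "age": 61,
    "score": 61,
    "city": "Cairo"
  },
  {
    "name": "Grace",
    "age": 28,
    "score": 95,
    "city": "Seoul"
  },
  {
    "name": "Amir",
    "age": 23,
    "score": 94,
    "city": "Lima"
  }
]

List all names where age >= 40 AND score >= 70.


Checking both conditions:
  Karen (age=63, score=96) -> YES
  Bob (age=45, score=64) -> no
  Frank (age=54, score=97) -> YES
  Dave (age=45, score=60) -> no
  Tina (age=61, score=61) -> no
  Grace (age=28, score=95) -> no
  Amir (age=23, score=94) -> no


ANSWER: Karen, Frank


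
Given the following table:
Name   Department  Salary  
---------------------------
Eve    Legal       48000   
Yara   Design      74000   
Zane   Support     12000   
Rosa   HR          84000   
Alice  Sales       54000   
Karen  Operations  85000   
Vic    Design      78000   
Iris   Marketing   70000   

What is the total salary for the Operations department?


Operations department members:
  Karen: 85000
Total = 85000 = 85000

ANSWER: 85000


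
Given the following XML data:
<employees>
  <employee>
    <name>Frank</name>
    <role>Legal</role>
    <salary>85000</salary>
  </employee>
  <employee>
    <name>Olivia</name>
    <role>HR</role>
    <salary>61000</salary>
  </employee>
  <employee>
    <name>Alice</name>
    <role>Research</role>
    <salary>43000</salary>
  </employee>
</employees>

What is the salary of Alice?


Searching for <employee> with <name>Alice</name>
Found at position 3
<salary>43000</salary>

ANSWER: 43000


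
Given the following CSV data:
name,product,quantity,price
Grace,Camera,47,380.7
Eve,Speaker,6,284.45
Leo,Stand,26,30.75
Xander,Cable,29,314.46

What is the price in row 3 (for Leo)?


Row 3: Leo
Column 'price' = 30.75

ANSWER: 30.75


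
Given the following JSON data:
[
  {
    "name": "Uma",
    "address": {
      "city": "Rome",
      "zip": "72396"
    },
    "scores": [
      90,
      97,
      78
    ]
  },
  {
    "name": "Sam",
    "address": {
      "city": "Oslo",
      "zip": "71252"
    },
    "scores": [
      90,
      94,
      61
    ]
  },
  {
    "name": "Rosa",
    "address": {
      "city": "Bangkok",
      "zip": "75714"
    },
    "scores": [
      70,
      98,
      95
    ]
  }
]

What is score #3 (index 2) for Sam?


Path: records[1].scores[2]
Value: 61

ANSWER: 61


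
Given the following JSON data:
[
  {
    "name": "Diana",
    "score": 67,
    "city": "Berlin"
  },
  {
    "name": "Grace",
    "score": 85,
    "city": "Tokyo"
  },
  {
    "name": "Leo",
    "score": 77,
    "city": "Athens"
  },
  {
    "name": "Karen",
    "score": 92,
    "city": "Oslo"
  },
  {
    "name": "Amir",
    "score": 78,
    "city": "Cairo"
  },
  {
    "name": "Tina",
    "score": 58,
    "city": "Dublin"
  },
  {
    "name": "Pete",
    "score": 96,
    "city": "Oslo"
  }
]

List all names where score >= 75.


Filtering records where score >= 75:
  Diana (score=67) -> no
  Grace (score=85) -> YES
  Leo (score=77) -> YES
  Karen (score=92) -> YES
  Amir (score=78) -> YES
  Tina (score=58) -> no
  Pete (score=96) -> YES


ANSWER: Grace, Leo, Karen, Amir, Pete


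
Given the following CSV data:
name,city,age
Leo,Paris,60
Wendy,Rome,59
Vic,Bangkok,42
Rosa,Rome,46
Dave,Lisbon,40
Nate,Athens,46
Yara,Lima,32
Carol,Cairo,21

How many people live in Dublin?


Scanning city column for 'Dublin':
Total matches: 0

ANSWER: 0


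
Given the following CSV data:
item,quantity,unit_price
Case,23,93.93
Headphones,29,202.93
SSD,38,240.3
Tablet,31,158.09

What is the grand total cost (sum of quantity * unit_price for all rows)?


Computing row totals:
  Case: 23 * 93.93 = 2160.39
  Headphones: 29 * 202.93 = 5884.97
  SSD: 38 * 240.3 = 9131.4
  Tablet: 31 * 158.09 = 4900.79
Grand total = 2160.39 + 5884.97 + 9131.4 + 4900.79 = 22077.55

ANSWER: 22077.55


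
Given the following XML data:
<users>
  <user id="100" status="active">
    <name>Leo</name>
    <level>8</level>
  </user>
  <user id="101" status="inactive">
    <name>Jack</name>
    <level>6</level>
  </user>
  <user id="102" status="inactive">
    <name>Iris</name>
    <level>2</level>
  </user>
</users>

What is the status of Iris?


Finding user with name = Iris
user id="102" status="inactive"

ANSWER: inactive


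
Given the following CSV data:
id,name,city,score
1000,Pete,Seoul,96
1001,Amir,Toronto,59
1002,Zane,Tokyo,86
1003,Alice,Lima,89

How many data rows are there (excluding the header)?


Counting rows (excluding header):
Header: id,name,city,score
Data rows: 4

ANSWER: 4


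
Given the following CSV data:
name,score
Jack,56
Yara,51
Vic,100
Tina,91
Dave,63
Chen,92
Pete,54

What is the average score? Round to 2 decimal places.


Scores: 56, 51, 100, 91, 63, 92, 54
Sum = 507
Count = 7
Average = 507 / 7 = 72.43

ANSWER: 72.43


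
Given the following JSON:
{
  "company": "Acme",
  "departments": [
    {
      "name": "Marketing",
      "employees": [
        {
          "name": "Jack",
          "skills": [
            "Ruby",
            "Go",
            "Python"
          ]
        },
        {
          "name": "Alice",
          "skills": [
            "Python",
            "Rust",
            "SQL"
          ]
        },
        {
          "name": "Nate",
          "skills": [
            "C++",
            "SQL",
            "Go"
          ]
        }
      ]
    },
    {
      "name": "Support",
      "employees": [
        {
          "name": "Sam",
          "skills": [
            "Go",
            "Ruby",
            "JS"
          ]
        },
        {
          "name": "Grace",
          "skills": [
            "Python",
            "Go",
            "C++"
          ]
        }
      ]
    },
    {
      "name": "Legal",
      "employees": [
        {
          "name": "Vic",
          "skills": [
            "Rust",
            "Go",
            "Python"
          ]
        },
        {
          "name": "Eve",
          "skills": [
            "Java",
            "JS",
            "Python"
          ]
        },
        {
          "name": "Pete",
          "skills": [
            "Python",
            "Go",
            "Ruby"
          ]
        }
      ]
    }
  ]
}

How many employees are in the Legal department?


Path: departments[2].employees
Count: 3

ANSWER: 3


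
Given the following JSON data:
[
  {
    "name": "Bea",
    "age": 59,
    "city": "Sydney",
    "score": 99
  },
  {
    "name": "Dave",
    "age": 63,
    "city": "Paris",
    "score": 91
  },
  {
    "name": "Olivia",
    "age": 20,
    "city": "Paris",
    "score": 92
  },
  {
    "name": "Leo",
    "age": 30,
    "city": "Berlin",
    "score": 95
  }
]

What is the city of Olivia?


Looking up record where name = Olivia
Record index: 2
Field 'city' = Paris

ANSWER: Paris


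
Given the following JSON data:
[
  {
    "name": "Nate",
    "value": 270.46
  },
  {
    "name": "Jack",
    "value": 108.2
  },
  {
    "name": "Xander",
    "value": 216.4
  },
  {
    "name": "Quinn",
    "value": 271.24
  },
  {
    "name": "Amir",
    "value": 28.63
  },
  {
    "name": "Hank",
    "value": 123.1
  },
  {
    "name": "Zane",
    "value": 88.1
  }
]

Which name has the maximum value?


Comparing values:
  Nate: 270.46
  Jack: 108.2
  Xander: 216.4
  Quinn: 271.24
  Amir: 28.63
  Hank: 123.1
  Zane: 88.1
Maximum: Quinn (271.24)

ANSWER: Quinn


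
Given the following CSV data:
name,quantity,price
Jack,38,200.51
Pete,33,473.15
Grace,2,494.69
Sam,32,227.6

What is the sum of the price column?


Values in 'price' column:
  Row 1: 200.51
  Row 2: 473.15
  Row 3: 494.69
  Row 4: 227.6
Sum = 200.51 + 473.15 + 494.69 + 227.6 = 1395.95

ANSWER: 1395.95


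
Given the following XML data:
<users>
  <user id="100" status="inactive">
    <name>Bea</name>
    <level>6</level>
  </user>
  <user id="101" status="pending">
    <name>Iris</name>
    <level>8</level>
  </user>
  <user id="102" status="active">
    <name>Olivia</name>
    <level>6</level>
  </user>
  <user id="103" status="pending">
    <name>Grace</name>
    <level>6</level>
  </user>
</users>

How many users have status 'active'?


Counting users with status='active':
  Olivia (id=102) -> MATCH
Count: 1

ANSWER: 1


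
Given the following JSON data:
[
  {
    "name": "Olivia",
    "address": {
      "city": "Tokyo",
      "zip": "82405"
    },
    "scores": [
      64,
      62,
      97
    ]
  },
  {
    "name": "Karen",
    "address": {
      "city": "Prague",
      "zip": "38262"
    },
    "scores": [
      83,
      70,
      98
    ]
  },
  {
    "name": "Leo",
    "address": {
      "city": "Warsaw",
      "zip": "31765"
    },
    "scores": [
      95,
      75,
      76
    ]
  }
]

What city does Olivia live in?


Path: records[0].address.city
Value: Tokyo

ANSWER: Tokyo


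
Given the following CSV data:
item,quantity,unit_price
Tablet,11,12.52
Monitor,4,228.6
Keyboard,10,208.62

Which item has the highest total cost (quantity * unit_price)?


Computing row totals:
  Tablet: 137.72
  Monitor: 914.4
  Keyboard: 2086.2
Maximum: Keyboard (2086.2)

ANSWER: Keyboard


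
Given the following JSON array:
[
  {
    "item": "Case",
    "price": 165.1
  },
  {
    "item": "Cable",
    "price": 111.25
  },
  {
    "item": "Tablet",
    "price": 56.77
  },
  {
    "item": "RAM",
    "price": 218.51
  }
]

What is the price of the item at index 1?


Array index 1 -> Cable
price = 111.25

ANSWER: 111.25


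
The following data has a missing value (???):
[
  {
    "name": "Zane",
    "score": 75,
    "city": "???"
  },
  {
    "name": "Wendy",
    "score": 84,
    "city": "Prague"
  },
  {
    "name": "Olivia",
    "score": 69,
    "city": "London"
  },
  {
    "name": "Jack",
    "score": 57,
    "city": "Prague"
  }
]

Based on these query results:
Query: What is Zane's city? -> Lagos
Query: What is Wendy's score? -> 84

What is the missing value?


The missing value is Zane's city
From query: Zane's city = Lagos

ANSWER: Lagos


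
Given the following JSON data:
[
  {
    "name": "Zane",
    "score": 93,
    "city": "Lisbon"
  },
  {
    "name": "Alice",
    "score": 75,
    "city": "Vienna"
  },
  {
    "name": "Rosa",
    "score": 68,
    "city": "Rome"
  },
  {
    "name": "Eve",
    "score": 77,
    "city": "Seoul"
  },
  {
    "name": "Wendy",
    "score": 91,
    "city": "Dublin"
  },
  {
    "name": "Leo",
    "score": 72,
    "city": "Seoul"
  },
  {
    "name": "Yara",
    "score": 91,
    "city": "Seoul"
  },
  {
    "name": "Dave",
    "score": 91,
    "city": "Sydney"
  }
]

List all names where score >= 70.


Filtering records where score >= 70:
  Zane (score=93) -> YES
  Alice (score=75) -> YES
  Rosa (score=68) -> no
  Eve (score=77) -> YES
  Wendy (score=91) -> YES
  Leo (score=72) -> YES
  Yara (score=91) -> YES
  Dave (score=91) -> YES


ANSWER: Zane, Alice, Eve, Wendy, Leo, Yara, Dave


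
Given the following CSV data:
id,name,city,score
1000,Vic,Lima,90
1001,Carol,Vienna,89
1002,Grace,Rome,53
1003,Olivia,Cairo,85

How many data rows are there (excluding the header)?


Counting rows (excluding header):
Header: id,name,city,score
Data rows: 4

ANSWER: 4


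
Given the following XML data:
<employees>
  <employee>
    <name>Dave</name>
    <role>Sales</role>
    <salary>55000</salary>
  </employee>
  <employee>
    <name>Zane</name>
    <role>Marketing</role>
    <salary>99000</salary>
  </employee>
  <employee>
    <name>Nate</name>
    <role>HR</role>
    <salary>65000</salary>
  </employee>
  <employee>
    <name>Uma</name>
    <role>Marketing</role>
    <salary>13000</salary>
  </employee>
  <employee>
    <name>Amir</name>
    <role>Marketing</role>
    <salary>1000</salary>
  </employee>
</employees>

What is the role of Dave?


Searching for <employee> with <name>Dave</name>
Found at position 1
<role>Sales</role>

ANSWER: Sales


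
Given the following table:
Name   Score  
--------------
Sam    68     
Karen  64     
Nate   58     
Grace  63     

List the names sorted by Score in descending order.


Sorting by Score (descending):
  Sam: 68
  Karen: 64
  Grace: 63
  Nate: 58


ANSWER: Sam, Karen, Grace, Nate


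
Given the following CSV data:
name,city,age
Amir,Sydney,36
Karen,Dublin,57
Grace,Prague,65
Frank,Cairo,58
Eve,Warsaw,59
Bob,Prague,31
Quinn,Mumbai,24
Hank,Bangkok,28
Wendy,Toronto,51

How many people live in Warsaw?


Scanning city column for 'Warsaw':
  Row 5: Eve -> MATCH
Total matches: 1

ANSWER: 1


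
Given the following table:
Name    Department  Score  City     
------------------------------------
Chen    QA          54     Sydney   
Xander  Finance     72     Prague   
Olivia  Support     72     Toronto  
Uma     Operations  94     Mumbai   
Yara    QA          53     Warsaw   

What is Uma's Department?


Row 4: Uma
Department = Operations

ANSWER: Operations


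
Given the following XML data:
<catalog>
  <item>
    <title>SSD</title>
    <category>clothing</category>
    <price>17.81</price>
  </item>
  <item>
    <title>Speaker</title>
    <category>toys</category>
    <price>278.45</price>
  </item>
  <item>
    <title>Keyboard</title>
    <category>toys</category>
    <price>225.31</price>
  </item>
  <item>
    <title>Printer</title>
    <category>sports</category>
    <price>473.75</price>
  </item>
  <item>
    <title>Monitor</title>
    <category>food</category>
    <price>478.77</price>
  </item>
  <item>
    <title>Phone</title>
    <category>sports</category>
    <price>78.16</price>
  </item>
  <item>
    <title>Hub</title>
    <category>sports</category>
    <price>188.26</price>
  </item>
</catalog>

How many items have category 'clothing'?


Scanning <item> elements for <category>clothing</category>:
  Item 1: SSD -> MATCH
Count: 1

ANSWER: 1


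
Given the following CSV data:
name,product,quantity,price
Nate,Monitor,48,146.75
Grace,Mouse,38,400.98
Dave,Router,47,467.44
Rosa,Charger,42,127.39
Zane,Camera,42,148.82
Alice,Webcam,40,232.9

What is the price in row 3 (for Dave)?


Row 3: Dave
Column 'price' = 467.44

ANSWER: 467.44


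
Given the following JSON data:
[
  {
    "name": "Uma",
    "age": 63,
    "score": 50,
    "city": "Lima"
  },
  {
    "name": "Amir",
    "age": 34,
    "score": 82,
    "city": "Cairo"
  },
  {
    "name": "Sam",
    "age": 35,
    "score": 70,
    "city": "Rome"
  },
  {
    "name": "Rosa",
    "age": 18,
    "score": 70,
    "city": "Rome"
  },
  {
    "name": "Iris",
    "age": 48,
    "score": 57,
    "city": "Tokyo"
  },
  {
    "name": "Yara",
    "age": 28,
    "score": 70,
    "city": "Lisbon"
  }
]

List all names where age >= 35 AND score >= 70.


Checking both conditions:
  Uma (age=63, score=50) -> no
  Amir (age=34, score=82) -> no
  Sam (age=35, score=70) -> YES
  Rosa (age=18, score=70) -> no
  Iris (age=48, score=57) -> no
  Yara (age=28, score=70) -> no


ANSWER: Sam


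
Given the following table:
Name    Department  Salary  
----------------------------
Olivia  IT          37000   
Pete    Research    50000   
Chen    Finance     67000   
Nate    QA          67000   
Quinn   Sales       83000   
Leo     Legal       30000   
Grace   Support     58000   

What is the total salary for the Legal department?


Legal department members:
  Leo: 30000
Total = 30000 = 30000

ANSWER: 30000


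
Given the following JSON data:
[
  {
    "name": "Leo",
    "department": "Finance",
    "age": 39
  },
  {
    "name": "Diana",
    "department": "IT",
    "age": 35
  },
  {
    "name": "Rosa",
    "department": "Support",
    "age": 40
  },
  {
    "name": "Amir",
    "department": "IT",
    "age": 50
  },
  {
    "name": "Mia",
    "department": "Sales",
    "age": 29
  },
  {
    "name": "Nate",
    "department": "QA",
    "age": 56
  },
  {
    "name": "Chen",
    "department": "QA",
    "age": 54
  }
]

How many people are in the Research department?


Scanning records for department = Research
  No matches found
Count: 0

ANSWER: 0


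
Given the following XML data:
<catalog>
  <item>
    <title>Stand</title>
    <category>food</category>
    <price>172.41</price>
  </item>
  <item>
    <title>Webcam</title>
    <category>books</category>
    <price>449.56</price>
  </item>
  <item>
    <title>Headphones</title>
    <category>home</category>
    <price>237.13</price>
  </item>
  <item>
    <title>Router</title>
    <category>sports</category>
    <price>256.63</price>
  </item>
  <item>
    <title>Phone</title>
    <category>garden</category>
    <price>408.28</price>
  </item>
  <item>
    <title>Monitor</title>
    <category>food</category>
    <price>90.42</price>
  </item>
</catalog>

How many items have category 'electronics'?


Scanning <item> elements for <category>electronics</category>:
Count: 0

ANSWER: 0


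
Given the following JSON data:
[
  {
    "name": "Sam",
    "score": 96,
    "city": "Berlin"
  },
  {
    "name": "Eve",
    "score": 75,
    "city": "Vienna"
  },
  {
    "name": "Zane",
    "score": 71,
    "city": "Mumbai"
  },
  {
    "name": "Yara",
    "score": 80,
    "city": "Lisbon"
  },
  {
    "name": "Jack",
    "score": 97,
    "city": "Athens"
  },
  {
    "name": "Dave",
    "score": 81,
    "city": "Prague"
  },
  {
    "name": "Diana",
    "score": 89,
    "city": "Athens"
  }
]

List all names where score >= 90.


Filtering records where score >= 90:
  Sam (score=96) -> YES
  Eve (score=75) -> no
  Zane (score=71) -> no
  Yara (score=80) -> no
  Jack (score=97) -> YES
  Dave (score=81) -> no
  Diana (score=89) -> no


ANSWER: Sam, Jack
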